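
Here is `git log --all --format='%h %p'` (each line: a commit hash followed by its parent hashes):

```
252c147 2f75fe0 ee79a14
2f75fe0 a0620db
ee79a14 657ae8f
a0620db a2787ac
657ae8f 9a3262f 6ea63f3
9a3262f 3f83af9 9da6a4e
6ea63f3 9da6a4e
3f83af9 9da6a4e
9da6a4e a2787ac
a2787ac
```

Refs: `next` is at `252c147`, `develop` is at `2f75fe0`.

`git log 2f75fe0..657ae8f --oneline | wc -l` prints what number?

Reachable from 657ae8f: {3f83af9, 657ae8f, 6ea63f3, 9a3262f, 9da6a4e, a2787ac}.
Reachable from 2f75fe0: {2f75fe0, a0620db, a2787ac}.
In 657ae8f's history but not 2f75fe0's: {3f83af9, 657ae8f, 6ea63f3, 9a3262f, 9da6a4e} — 5 commits.

5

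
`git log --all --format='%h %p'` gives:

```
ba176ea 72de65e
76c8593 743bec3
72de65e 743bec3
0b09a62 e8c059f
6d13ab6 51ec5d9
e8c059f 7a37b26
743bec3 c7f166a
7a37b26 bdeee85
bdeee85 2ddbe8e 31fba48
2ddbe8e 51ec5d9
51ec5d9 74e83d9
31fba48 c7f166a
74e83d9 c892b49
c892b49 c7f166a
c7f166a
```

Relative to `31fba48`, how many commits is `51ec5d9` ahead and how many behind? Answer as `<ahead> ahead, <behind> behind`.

3 ahead, 1 behind

Reachable from 51ec5d9: {51ec5d9, 74e83d9, c7f166a, c892b49}.
Reachable from 31fba48: {31fba48, c7f166a}.
Only in 51ec5d9's history (ahead): {51ec5d9, 74e83d9, c892b49} — 3.
Only in 31fba48's history (behind): {31fba48} — 1.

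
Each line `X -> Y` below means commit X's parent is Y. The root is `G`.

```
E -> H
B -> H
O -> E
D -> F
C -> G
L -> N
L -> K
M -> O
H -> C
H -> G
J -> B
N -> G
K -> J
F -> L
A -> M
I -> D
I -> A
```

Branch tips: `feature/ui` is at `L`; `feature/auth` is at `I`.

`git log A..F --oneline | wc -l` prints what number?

Reachable from F: {B, C, F, G, H, J, K, L, N}.
Reachable from A: {A, C, E, G, H, M, O}.
In F's history but not A's: {B, F, J, K, L, N} — 6 commits.

6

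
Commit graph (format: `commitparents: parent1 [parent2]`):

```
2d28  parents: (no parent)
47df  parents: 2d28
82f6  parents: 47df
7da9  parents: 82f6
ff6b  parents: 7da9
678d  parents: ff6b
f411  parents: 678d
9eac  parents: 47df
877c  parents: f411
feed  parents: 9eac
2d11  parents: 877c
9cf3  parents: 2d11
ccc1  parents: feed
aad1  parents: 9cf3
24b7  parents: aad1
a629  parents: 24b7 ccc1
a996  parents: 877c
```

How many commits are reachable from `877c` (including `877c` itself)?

8

Walking parent pointers from 877c: reachable set = {2d28, 47df, 678d, 7da9, 82f6, 877c, f411, ff6b}.
That is 8 commits.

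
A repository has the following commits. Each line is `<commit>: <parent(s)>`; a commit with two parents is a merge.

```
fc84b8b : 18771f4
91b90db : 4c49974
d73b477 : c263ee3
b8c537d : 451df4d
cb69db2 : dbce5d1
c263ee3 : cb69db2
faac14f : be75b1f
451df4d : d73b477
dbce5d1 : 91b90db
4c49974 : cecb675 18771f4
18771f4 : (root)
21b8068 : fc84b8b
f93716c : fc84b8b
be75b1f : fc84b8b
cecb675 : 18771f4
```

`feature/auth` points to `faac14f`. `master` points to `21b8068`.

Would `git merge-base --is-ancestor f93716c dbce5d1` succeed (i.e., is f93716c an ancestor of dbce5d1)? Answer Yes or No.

Ancestors of dbce5d1: {18771f4, 4c49974, 91b90db, cecb675, dbce5d1}.
f93716c is not in that set, so it is not an ancestor of dbce5d1.

No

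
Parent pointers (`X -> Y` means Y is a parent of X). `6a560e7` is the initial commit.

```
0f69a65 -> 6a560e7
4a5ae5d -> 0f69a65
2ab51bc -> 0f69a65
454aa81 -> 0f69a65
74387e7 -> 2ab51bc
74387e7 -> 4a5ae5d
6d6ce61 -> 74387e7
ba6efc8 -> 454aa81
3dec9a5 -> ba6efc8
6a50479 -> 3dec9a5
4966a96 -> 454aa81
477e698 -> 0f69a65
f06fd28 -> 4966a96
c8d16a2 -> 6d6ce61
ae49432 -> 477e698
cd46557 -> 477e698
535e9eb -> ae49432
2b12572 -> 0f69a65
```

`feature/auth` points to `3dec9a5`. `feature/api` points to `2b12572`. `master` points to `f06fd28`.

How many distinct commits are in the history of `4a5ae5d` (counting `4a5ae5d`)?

3

Walking parent pointers from 4a5ae5d: reachable set = {0f69a65, 4a5ae5d, 6a560e7}.
That is 3 commits.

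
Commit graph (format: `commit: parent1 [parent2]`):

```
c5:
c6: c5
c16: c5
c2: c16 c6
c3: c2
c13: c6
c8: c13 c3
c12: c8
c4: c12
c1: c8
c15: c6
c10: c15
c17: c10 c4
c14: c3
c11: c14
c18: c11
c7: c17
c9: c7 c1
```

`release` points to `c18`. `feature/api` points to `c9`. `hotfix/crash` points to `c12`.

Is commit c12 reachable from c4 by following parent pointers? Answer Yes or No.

Ancestors of c4 (commits reachable by following parents): {c12, c13, c16, c2, c3, c4, c5, c6, c8}.
c12 is in that set, so it is an ancestor of c4.

Yes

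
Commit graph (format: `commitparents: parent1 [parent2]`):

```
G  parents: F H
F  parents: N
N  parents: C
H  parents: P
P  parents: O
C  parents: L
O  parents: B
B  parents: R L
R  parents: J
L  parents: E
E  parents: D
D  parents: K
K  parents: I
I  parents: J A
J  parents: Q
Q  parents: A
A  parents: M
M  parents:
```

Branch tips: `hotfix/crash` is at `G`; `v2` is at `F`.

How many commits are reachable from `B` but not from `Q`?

8

Reachable from B: {A, B, D, E, I, J, K, L, M, Q, R}.
Reachable from Q: {A, M, Q}.
In B's history but not Q's: {B, D, E, I, J, K, L, R} — 8 commits.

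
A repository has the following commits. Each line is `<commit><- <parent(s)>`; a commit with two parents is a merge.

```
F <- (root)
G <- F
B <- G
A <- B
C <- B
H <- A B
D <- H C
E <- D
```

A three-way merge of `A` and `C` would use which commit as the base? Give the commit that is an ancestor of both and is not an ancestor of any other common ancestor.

B

Ancestors of A: {A, B, F, G}.
Ancestors of C: {B, C, F, G}.
Common ancestors: {B, F, G}.
Among these, B is not an ancestor of any other common ancestor — it is the merge base.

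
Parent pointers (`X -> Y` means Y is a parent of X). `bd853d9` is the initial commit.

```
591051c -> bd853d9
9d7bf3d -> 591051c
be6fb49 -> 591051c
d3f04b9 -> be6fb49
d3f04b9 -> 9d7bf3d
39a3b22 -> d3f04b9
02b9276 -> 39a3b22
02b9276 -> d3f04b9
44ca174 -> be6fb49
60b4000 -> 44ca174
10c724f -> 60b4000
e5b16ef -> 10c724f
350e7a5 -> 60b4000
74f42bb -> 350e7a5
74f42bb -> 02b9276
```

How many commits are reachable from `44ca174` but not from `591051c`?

2

Reachable from 44ca174: {44ca174, 591051c, bd853d9, be6fb49}.
Reachable from 591051c: {591051c, bd853d9}.
In 44ca174's history but not 591051c's: {44ca174, be6fb49} — 2 commits.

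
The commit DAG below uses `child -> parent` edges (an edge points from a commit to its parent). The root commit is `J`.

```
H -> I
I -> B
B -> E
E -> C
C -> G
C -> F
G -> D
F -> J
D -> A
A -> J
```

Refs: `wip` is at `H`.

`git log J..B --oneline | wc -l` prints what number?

7

Reachable from B: {A, B, C, D, E, F, G, J}.
Reachable from J: {J}.
In B's history but not J's: {A, B, C, D, E, F, G} — 7 commits.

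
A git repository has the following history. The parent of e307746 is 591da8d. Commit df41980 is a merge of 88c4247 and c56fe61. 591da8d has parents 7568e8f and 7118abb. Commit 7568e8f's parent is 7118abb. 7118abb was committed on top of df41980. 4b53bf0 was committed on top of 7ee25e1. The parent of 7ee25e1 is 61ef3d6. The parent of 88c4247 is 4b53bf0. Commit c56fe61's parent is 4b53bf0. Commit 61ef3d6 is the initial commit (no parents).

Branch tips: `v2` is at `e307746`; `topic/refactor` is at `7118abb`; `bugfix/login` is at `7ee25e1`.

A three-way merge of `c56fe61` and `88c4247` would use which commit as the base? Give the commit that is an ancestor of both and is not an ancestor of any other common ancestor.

4b53bf0

Ancestors of c56fe61: {4b53bf0, 61ef3d6, 7ee25e1, c56fe61}.
Ancestors of 88c4247: {4b53bf0, 61ef3d6, 7ee25e1, 88c4247}.
Common ancestors: {4b53bf0, 61ef3d6, 7ee25e1}.
Among these, 4b53bf0 is not an ancestor of any other common ancestor — it is the merge base.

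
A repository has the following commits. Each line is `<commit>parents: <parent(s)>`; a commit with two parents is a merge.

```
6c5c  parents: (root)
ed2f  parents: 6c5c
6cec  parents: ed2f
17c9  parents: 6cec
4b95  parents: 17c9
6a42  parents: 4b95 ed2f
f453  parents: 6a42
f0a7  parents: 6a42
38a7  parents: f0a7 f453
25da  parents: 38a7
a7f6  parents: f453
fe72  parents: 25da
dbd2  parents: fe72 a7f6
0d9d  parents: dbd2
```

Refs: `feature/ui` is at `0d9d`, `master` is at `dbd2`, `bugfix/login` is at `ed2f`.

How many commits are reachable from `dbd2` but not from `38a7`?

4

Reachable from dbd2: {17c9, 25da, 38a7, 4b95, 6a42, 6c5c, 6cec, a7f6, dbd2, ed2f, f0a7, f453, fe72}.
Reachable from 38a7: {17c9, 38a7, 4b95, 6a42, 6c5c, 6cec, ed2f, f0a7, f453}.
In dbd2's history but not 38a7's: {25da, a7f6, dbd2, fe72} — 4 commits.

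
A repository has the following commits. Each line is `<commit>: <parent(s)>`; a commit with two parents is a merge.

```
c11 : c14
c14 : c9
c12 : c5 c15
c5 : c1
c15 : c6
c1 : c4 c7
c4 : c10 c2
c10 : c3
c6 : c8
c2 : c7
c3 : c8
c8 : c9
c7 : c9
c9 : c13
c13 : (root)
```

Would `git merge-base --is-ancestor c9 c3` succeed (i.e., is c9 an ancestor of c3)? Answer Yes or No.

Ancestors of c3 (commits reachable by following parents): {c13, c3, c8, c9}.
c9 is in that set, so it is an ancestor of c3.

Yes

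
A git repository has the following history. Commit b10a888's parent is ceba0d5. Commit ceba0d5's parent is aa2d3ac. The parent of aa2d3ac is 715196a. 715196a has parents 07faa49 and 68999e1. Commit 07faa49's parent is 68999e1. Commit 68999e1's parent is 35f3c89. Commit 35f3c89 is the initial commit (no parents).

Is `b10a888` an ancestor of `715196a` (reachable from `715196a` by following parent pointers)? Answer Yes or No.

No

Ancestors of 715196a: {07faa49, 35f3c89, 68999e1, 715196a}.
b10a888 is not in that set, so it is not an ancestor of 715196a.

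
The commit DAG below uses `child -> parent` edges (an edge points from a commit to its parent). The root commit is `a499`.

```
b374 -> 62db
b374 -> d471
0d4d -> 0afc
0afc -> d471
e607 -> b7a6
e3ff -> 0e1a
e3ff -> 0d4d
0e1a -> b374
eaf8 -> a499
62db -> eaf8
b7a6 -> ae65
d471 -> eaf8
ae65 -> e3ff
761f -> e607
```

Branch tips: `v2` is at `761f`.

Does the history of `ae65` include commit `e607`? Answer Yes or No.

No

Ancestors of ae65: {0afc, 0d4d, 0e1a, 62db, a499, ae65, b374, d471, e3ff, eaf8}.
e607 is not in that set, so it is not an ancestor of ae65.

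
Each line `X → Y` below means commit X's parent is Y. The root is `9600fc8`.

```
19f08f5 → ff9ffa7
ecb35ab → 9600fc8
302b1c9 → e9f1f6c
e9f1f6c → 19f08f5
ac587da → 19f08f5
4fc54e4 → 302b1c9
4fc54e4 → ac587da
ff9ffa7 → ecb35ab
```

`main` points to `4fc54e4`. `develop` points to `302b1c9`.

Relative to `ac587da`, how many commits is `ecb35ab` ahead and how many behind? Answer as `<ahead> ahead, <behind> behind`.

Reachable from ecb35ab: {9600fc8, ecb35ab}.
Reachable from ac587da: {19f08f5, 9600fc8, ac587da, ecb35ab, ff9ffa7}.
Only in ecb35ab's history (ahead): {} — 0.
Only in ac587da's history (behind): {19f08f5, ac587da, ff9ffa7} — 3.

0 ahead, 3 behind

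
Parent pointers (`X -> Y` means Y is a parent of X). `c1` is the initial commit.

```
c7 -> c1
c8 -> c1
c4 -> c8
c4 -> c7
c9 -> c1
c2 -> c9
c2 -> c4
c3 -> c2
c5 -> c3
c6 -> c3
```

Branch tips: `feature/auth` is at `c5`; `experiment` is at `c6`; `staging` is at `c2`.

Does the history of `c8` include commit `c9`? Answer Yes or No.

Ancestors of c8: {c1, c8}.
c9 is not in that set, so it is not an ancestor of c8.

No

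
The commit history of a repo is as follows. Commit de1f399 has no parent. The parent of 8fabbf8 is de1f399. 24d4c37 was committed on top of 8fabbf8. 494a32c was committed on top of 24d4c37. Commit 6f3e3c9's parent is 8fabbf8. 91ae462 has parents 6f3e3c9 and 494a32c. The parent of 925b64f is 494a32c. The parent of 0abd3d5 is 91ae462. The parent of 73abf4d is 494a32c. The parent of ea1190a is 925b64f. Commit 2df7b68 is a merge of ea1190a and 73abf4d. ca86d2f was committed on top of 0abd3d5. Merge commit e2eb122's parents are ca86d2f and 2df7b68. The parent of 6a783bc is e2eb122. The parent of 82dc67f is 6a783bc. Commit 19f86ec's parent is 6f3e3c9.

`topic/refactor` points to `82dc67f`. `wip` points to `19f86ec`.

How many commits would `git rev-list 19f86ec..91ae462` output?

3

Reachable from 91ae462: {24d4c37, 494a32c, 6f3e3c9, 8fabbf8, 91ae462, de1f399}.
Reachable from 19f86ec: {19f86ec, 6f3e3c9, 8fabbf8, de1f399}.
In 91ae462's history but not 19f86ec's: {24d4c37, 494a32c, 91ae462} — 3 commits.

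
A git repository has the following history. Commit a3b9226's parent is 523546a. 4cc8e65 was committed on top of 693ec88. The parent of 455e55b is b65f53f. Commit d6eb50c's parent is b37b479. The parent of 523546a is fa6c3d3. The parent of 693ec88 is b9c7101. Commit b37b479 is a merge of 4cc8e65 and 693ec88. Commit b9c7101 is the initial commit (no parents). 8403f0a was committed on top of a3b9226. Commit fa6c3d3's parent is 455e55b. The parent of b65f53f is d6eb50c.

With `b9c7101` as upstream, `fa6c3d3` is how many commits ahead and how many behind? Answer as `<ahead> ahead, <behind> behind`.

Reachable from fa6c3d3: {455e55b, 4cc8e65, 693ec88, b37b479, b65f53f, b9c7101, d6eb50c, fa6c3d3}.
Reachable from b9c7101: {b9c7101}.
Only in fa6c3d3's history (ahead): {455e55b, 4cc8e65, 693ec88, b37b479, b65f53f, d6eb50c, fa6c3d3} — 7.
Only in b9c7101's history (behind): {} — 0.

7 ahead, 0 behind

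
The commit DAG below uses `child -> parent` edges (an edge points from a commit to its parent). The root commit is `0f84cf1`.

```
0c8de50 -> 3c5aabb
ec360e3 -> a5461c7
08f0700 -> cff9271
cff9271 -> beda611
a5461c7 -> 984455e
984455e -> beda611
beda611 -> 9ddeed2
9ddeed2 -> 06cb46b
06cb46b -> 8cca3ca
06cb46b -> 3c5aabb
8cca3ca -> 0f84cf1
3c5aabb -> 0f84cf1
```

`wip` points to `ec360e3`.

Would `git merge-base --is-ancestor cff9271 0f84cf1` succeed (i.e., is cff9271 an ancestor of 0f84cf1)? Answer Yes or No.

Ancestors of 0f84cf1: {0f84cf1}.
cff9271 is not in that set, so it is not an ancestor of 0f84cf1.

No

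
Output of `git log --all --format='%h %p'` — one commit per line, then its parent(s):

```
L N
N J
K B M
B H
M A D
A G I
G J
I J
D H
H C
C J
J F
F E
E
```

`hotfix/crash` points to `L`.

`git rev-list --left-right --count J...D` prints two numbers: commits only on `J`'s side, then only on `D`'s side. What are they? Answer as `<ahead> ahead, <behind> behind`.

Reachable from J: {E, F, J}.
Reachable from D: {C, D, E, F, H, J}.
Only in J's history (ahead): {} — 0.
Only in D's history (behind): {C, D, H} — 3.

0 ahead, 3 behind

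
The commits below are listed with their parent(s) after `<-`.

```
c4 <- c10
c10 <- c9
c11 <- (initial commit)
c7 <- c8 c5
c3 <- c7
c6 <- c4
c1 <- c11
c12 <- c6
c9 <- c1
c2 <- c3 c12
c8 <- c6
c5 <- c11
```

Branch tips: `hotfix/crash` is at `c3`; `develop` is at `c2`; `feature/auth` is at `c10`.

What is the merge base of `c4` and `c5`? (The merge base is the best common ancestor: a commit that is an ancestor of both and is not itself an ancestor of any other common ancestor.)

Ancestors of c4: {c1, c10, c11, c4, c9}.
Ancestors of c5: {c11, c5}.
Common ancestors: {c11}.
The only common ancestor is c11, so it is the merge base.

c11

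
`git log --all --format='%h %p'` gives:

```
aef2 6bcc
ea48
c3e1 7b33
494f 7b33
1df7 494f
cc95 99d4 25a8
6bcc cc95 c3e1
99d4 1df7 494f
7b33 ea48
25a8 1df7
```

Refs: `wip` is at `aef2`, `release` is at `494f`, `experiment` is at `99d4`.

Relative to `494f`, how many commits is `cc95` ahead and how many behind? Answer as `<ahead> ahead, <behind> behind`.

4 ahead, 0 behind

Reachable from cc95: {1df7, 25a8, 494f, 7b33, 99d4, cc95, ea48}.
Reachable from 494f: {494f, 7b33, ea48}.
Only in cc95's history (ahead): {1df7, 25a8, 99d4, cc95} — 4.
Only in 494f's history (behind): {} — 0.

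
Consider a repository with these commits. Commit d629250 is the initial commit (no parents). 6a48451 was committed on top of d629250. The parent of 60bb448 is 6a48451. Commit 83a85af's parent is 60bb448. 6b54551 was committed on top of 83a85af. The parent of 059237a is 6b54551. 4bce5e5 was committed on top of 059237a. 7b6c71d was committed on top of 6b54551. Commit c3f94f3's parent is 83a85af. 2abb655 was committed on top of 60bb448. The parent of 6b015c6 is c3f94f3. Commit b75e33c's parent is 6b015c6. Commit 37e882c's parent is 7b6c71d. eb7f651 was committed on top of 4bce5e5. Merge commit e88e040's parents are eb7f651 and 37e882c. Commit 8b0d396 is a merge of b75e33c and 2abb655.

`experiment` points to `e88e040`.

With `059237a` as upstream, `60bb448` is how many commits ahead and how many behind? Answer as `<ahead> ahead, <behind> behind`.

0 ahead, 3 behind

Reachable from 60bb448: {60bb448, 6a48451, d629250}.
Reachable from 059237a: {059237a, 60bb448, 6a48451, 6b54551, 83a85af, d629250}.
Only in 60bb448's history (ahead): {} — 0.
Only in 059237a's history (behind): {059237a, 6b54551, 83a85af} — 3.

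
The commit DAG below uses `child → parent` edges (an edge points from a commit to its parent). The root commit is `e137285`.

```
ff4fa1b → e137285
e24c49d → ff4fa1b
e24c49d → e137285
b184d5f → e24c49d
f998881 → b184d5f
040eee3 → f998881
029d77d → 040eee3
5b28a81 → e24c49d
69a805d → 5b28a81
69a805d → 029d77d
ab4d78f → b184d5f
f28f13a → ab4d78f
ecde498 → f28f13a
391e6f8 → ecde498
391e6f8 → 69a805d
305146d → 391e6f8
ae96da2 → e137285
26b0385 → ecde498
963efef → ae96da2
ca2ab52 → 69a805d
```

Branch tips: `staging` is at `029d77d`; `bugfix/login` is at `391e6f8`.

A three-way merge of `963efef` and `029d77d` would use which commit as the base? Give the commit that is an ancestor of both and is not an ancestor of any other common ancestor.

e137285

Ancestors of 963efef: {963efef, ae96da2, e137285}.
Ancestors of 029d77d: {029d77d, 040eee3, b184d5f, e137285, e24c49d, f998881, ff4fa1b}.
Common ancestors: {e137285}.
The only common ancestor is e137285, so it is the merge base.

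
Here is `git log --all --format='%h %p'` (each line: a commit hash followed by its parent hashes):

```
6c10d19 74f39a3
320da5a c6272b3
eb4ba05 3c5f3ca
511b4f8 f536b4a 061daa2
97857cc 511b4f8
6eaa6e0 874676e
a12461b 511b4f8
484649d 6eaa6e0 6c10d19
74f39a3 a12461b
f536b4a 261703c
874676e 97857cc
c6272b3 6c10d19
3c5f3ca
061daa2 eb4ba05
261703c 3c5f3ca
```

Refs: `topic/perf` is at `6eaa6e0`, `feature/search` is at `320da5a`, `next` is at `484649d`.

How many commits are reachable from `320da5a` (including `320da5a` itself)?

11

Walking parent pointers from 320da5a: reachable set = {061daa2, 261703c, 320da5a, 3c5f3ca, 511b4f8, 6c10d19, 74f39a3, a12461b, c6272b3, eb4ba05, f536b4a}.
That is 11 commits.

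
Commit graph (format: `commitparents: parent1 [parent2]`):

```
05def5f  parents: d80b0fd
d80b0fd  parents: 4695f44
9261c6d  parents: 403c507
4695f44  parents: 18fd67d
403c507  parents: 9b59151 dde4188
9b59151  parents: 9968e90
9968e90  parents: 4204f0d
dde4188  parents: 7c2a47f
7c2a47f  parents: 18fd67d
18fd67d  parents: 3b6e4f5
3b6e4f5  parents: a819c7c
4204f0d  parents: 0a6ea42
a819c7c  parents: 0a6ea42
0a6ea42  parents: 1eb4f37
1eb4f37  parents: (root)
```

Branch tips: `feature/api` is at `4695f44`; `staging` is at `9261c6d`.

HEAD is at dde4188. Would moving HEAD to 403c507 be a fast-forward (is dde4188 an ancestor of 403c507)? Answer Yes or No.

Yes

A fast-forward from dde4188 to 403c507 is possible iff dde4188 is an ancestor of 403c507.
Ancestors of 403c507: {0a6ea42, 18fd67d, 1eb4f37, 3b6e4f5, 403c507, 4204f0d, 7c2a47f, 9968e90, 9b59151, a819c7c, dde4188}.
dde4188 is among them, so fast-forward is possible.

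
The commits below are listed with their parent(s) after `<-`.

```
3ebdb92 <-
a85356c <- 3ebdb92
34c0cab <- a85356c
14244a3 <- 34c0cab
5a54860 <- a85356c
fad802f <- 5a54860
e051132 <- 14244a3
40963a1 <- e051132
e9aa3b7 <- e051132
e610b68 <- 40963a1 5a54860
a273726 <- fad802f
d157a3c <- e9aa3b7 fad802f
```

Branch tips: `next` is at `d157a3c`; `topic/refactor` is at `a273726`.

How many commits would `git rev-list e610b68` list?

Walking parent pointers from e610b68: reachable set = {14244a3, 34c0cab, 3ebdb92, 40963a1, 5a54860, a85356c, e051132, e610b68}.
That is 8 commits.

8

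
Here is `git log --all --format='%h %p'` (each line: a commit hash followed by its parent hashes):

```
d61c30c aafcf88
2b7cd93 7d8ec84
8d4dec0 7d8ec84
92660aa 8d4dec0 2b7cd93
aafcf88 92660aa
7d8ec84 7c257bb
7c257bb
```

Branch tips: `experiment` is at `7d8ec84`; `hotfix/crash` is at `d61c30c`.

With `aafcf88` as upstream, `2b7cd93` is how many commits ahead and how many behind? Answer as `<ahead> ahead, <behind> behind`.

Reachable from 2b7cd93: {2b7cd93, 7c257bb, 7d8ec84}.
Reachable from aafcf88: {2b7cd93, 7c257bb, 7d8ec84, 8d4dec0, 92660aa, aafcf88}.
Only in 2b7cd93's history (ahead): {} — 0.
Only in aafcf88's history (behind): {8d4dec0, 92660aa, aafcf88} — 3.

0 ahead, 3 behind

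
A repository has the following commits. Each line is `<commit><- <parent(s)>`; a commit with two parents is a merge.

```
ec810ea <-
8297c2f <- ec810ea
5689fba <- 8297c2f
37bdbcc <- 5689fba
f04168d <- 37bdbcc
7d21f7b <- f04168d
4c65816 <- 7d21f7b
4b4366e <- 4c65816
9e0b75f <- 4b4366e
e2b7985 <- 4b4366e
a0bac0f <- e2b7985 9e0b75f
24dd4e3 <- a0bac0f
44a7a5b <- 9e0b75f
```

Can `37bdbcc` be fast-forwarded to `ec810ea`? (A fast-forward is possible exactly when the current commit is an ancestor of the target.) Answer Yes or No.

A fast-forward from 37bdbcc to ec810ea is possible iff 37bdbcc is an ancestor of ec810ea.
Ancestors of ec810ea: {ec810ea}.
37bdbcc is not among them, so fast-forward is not possible.

No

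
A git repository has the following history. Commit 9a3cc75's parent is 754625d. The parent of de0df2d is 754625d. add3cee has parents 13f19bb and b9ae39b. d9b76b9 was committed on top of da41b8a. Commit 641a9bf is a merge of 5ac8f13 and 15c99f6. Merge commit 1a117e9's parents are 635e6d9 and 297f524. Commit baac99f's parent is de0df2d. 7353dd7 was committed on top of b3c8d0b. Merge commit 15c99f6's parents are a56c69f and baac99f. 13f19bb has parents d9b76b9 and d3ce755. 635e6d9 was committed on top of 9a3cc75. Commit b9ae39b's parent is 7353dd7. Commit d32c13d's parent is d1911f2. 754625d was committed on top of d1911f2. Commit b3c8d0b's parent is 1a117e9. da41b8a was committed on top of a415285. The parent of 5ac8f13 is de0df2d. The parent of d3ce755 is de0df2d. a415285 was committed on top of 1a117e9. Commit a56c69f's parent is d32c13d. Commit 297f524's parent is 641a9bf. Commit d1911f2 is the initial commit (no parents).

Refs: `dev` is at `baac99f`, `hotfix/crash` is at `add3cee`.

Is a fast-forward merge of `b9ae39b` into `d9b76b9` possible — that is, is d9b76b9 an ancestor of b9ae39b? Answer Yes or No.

A fast-forward from d9b76b9 to b9ae39b is possible iff d9b76b9 is an ancestor of b9ae39b.
Ancestors of b9ae39b: {15c99f6, 1a117e9, 297f524, 5ac8f13, 635e6d9, 641a9bf, 7353dd7, 754625d, 9a3cc75, a56c69f, b3c8d0b, b9ae39b, baac99f, d1911f2, d32c13d, de0df2d}.
d9b76b9 is not among them, so fast-forward is not possible.

No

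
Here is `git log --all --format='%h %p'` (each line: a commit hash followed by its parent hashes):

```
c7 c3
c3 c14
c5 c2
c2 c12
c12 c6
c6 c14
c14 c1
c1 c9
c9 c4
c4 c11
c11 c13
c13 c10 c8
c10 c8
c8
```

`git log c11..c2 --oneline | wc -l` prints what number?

Reachable from c2: {c1, c10, c11, c12, c13, c14, c2, c4, c6, c8, c9}.
Reachable from c11: {c10, c11, c13, c8}.
In c2's history but not c11's: {c1, c12, c14, c2, c4, c6, c9} — 7 commits.

7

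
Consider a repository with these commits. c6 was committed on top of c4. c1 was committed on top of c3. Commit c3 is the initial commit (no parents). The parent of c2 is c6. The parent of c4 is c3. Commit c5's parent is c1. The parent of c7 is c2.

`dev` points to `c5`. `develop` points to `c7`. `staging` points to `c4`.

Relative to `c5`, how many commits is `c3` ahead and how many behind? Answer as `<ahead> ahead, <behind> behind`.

Reachable from c3: {c3}.
Reachable from c5: {c1, c3, c5}.
Only in c3's history (ahead): {} — 0.
Only in c5's history (behind): {c1, c5} — 2.

0 ahead, 2 behind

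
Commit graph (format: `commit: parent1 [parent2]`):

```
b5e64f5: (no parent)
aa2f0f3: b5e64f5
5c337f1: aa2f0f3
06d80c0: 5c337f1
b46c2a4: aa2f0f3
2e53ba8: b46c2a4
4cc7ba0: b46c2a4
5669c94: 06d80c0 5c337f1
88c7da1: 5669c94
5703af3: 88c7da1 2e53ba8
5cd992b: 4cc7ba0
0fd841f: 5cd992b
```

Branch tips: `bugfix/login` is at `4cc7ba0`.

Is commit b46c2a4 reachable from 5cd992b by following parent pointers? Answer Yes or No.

Ancestors of 5cd992b (commits reachable by following parents): {4cc7ba0, 5cd992b, aa2f0f3, b46c2a4, b5e64f5}.
b46c2a4 is in that set, so it is an ancestor of 5cd992b.

Yes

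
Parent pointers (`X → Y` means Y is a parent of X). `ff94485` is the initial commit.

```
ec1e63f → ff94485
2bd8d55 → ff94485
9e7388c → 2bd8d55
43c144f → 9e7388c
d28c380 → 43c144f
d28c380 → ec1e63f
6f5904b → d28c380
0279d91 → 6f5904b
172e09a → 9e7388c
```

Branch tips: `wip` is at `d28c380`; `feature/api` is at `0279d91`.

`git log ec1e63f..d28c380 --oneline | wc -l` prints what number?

4

Reachable from d28c380: {2bd8d55, 43c144f, 9e7388c, d28c380, ec1e63f, ff94485}.
Reachable from ec1e63f: {ec1e63f, ff94485}.
In d28c380's history but not ec1e63f's: {2bd8d55, 43c144f, 9e7388c, d28c380} — 4 commits.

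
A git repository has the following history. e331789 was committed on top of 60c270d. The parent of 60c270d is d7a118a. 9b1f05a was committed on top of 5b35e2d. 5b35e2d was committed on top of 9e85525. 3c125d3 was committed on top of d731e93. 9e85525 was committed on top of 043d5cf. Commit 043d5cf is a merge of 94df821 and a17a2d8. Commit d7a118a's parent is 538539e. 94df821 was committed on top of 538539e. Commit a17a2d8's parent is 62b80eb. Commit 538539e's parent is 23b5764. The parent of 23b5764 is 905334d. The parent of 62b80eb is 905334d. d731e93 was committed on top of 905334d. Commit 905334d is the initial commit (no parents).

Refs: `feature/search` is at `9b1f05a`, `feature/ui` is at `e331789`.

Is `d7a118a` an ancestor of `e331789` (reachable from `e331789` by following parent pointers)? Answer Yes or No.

Yes

Ancestors of e331789 (commits reachable by following parents): {23b5764, 538539e, 60c270d, 905334d, d7a118a, e331789}.
d7a118a is in that set, so it is an ancestor of e331789.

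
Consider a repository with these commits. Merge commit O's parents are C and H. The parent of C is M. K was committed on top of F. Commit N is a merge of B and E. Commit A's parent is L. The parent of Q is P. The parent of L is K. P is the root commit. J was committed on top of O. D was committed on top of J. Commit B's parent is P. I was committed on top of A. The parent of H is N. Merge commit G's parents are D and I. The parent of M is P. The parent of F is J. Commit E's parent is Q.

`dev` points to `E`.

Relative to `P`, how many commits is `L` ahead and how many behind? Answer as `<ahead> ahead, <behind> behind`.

12 ahead, 0 behind

Reachable from L: {B, C, E, F, H, J, K, L, M, N, O, P, Q}.
Reachable from P: {P}.
Only in L's history (ahead): {B, C, E, F, H, J, K, L, M, N, O, Q} — 12.
Only in P's history (behind): {} — 0.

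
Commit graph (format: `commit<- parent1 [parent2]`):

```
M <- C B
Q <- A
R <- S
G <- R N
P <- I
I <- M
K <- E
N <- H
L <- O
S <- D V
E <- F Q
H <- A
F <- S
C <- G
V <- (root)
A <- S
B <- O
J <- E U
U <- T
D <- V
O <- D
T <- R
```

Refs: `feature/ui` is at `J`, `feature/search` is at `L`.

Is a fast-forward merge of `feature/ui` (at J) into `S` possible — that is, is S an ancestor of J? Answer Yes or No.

Yes

A fast-forward from S to J is possible iff S is an ancestor of J.
Ancestors of J: {A, D, E, F, J, Q, R, S, T, U, V}.
S is among them, so fast-forward is possible.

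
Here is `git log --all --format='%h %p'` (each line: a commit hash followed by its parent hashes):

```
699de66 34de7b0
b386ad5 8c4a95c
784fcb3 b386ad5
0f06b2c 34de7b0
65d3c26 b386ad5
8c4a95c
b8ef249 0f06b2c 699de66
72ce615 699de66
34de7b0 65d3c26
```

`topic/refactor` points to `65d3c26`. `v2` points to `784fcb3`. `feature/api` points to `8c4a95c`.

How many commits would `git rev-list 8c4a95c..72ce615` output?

Reachable from 72ce615: {34de7b0, 65d3c26, 699de66, 72ce615, 8c4a95c, b386ad5}.
Reachable from 8c4a95c: {8c4a95c}.
In 72ce615's history but not 8c4a95c's: {34de7b0, 65d3c26, 699de66, 72ce615, b386ad5} — 5 commits.

5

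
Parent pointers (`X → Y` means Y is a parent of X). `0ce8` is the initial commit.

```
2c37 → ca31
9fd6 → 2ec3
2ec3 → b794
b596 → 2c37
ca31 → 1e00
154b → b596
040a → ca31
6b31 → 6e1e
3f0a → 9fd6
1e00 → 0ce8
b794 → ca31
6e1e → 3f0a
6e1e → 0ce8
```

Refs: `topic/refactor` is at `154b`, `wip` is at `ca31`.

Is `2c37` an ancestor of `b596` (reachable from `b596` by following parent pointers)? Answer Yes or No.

Ancestors of b596 (commits reachable by following parents): {0ce8, 1e00, 2c37, b596, ca31}.
2c37 is in that set, so it is an ancestor of b596.

Yes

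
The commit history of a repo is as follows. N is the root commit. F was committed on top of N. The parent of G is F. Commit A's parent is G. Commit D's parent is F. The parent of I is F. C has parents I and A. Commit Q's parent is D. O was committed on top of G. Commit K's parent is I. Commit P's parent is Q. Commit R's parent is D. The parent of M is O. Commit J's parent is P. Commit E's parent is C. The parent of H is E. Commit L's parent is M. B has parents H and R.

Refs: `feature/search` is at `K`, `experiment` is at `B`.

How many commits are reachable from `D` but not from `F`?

1

Reachable from D: {D, F, N}.
Reachable from F: {F, N}.
In D's history but not F's: {D} — 1 commit.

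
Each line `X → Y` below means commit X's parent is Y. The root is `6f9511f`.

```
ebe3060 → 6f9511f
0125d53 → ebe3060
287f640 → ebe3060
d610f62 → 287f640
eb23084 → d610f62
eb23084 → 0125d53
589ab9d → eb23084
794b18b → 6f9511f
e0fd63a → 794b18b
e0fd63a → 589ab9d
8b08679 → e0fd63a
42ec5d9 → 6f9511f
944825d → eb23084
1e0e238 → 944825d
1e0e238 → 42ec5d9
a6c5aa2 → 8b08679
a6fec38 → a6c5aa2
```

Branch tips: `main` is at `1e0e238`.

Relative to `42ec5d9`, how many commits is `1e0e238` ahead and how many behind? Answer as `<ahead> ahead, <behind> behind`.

Reachable from 1e0e238: {0125d53, 1e0e238, 287f640, 42ec5d9, 6f9511f, 944825d, d610f62, eb23084, ebe3060}.
Reachable from 42ec5d9: {42ec5d9, 6f9511f}.
Only in 1e0e238's history (ahead): {0125d53, 1e0e238, 287f640, 944825d, d610f62, eb23084, ebe3060} — 7.
Only in 42ec5d9's history (behind): {} — 0.

7 ahead, 0 behind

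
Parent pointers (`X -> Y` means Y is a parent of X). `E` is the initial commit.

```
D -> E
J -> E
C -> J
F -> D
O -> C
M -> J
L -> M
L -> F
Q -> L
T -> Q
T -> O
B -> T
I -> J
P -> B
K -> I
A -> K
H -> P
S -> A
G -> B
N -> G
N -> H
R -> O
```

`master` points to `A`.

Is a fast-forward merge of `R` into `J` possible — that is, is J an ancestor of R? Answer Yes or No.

Yes

A fast-forward from J to R is possible iff J is an ancestor of R.
Ancestors of R: {C, E, J, O, R}.
J is among them, so fast-forward is possible.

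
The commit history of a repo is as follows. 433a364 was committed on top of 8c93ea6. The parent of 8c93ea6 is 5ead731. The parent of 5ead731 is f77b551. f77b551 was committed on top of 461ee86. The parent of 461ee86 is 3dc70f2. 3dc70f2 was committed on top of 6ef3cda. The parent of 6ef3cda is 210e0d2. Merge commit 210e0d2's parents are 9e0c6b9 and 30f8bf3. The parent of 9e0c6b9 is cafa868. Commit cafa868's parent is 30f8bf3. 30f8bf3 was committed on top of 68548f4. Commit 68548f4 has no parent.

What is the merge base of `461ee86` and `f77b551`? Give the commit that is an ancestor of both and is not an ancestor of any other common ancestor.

461ee86

Ancestors of 461ee86: {210e0d2, 30f8bf3, 3dc70f2, 461ee86, 68548f4, 6ef3cda, 9e0c6b9, cafa868}.
Ancestors of f77b551: {210e0d2, 30f8bf3, 3dc70f2, 461ee86, 68548f4, 6ef3cda, 9e0c6b9, cafa868, f77b551}.
Common ancestors: {210e0d2, 30f8bf3, 3dc70f2, 461ee86, 68548f4, 6ef3cda, 9e0c6b9, cafa868}.
Among these, 461ee86 is not an ancestor of any other common ancestor — it is the merge base.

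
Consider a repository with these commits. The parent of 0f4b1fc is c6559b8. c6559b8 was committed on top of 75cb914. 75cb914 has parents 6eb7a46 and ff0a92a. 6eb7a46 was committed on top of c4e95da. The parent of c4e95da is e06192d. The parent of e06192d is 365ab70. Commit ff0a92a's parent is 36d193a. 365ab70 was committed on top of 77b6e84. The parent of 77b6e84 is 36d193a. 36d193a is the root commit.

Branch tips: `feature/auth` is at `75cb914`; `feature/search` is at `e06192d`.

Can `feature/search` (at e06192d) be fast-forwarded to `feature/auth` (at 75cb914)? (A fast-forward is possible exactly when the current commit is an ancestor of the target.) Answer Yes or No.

A fast-forward from e06192d to 75cb914 is possible iff e06192d is an ancestor of 75cb914.
Ancestors of 75cb914: {365ab70, 36d193a, 6eb7a46, 75cb914, 77b6e84, c4e95da, e06192d, ff0a92a}.
e06192d is among them, so fast-forward is possible.

Yes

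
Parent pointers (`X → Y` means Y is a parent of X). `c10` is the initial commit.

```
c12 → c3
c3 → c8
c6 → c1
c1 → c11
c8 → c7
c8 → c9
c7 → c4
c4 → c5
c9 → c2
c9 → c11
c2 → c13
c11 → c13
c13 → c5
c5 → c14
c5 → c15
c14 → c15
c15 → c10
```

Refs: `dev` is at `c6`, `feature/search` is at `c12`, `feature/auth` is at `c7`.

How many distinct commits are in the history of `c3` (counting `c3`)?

Walking parent pointers from c3: reachable set = {c10, c11, c13, c14, c15, c2, c3, c4, c5, c7, c8, c9}.
That is 12 commits.

12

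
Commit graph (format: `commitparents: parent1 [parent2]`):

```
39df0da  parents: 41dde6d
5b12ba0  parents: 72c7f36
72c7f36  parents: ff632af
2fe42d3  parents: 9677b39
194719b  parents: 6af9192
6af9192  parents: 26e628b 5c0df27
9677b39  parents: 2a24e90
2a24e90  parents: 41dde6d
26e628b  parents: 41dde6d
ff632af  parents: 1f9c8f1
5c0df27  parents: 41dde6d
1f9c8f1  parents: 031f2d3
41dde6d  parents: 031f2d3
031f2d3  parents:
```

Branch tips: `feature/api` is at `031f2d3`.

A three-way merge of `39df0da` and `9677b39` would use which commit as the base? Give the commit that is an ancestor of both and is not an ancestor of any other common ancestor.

41dde6d

Ancestors of 39df0da: {031f2d3, 39df0da, 41dde6d}.
Ancestors of 9677b39: {031f2d3, 2a24e90, 41dde6d, 9677b39}.
Common ancestors: {031f2d3, 41dde6d}.
Among these, 41dde6d is not an ancestor of any other common ancestor — it is the merge base.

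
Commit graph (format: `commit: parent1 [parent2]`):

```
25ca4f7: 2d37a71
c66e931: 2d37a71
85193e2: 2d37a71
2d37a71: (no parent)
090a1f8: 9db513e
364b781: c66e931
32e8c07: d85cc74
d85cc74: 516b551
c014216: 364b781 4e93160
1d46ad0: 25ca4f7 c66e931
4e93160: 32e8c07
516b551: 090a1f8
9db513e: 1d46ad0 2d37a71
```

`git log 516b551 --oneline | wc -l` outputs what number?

7

Walking parent pointers from 516b551: reachable set = {090a1f8, 1d46ad0, 25ca4f7, 2d37a71, 516b551, 9db513e, c66e931}.
That is 7 commits.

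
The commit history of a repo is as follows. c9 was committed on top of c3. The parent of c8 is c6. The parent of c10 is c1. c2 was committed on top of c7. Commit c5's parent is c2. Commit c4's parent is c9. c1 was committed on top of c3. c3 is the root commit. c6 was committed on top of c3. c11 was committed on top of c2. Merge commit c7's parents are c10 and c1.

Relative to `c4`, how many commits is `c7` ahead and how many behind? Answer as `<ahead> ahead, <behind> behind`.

3 ahead, 2 behind

Reachable from c7: {c1, c10, c3, c7}.
Reachable from c4: {c3, c4, c9}.
Only in c7's history (ahead): {c1, c10, c7} — 3.
Only in c4's history (behind): {c4, c9} — 2.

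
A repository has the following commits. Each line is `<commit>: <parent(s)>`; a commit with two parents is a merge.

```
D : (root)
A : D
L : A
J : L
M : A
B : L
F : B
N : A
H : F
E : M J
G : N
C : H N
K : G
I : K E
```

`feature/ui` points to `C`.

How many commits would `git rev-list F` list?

5

Walking parent pointers from F: reachable set = {A, B, D, F, L}.
That is 5 commits.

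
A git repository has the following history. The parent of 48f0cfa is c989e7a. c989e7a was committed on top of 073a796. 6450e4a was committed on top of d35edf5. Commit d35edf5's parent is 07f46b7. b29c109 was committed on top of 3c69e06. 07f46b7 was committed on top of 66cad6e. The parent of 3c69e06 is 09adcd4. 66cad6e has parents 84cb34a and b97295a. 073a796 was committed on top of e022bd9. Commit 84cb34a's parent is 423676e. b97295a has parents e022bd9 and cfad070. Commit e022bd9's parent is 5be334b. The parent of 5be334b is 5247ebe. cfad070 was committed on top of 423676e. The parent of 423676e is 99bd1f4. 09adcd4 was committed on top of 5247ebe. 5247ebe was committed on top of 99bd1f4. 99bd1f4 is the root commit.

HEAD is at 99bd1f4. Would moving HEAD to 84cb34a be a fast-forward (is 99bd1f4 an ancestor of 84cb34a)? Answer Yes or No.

A fast-forward from 99bd1f4 to 84cb34a is possible iff 99bd1f4 is an ancestor of 84cb34a.
Ancestors of 84cb34a: {423676e, 84cb34a, 99bd1f4}.
99bd1f4 is among them, so fast-forward is possible.

Yes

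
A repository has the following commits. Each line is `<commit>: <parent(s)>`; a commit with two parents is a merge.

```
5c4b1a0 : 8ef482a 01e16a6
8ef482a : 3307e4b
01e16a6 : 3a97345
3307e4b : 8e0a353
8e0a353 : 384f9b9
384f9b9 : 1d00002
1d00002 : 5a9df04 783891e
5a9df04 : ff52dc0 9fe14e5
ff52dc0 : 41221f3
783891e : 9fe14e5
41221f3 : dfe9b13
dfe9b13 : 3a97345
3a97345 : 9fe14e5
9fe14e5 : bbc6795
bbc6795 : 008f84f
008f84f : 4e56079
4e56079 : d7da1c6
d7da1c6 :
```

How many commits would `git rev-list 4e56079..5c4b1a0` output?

Reachable from 5c4b1a0: {008f84f, 01e16a6, 1d00002, 3307e4b, 384f9b9, 3a97345, 41221f3, 4e56079, 5a9df04, 5c4b1a0, 783891e, 8e0a353, 8ef482a, 9fe14e5, bbc6795, d7da1c6, dfe9b13, ff52dc0}.
Reachable from 4e56079: {4e56079, d7da1c6}.
In 5c4b1a0's history but not 4e56079's: {008f84f, 01e16a6, 1d00002, 3307e4b, 384f9b9, 3a97345, 41221f3, 5a9df04, 5c4b1a0, 783891e, 8e0a353, 8ef482a, 9fe14e5, bbc6795, dfe9b13, ff52dc0} — 16 commits.

16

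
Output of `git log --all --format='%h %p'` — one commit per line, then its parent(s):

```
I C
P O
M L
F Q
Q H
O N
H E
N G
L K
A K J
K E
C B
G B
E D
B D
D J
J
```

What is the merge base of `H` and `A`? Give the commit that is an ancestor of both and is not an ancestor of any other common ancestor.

Ancestors of H: {D, E, H, J}.
Ancestors of A: {A, D, E, J, K}.
Common ancestors: {D, E, J}.
Among these, E is not an ancestor of any other common ancestor — it is the merge base.

E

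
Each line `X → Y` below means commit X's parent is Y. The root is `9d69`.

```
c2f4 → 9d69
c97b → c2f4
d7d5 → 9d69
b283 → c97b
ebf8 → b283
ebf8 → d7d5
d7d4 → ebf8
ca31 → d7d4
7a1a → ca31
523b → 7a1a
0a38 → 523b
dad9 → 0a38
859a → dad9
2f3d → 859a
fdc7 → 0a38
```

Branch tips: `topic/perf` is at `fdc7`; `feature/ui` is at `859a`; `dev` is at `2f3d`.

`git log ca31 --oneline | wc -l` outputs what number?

Walking parent pointers from ca31: reachable set = {9d69, b283, c2f4, c97b, ca31, d7d4, d7d5, ebf8}.
That is 8 commits.

8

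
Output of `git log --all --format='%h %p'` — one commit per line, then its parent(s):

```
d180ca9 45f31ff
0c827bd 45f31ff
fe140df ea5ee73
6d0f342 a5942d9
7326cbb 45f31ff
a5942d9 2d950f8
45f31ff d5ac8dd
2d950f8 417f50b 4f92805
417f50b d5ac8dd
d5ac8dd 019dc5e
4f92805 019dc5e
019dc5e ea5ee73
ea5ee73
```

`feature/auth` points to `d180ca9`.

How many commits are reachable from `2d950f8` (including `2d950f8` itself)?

Walking parent pointers from 2d950f8: reachable set = {019dc5e, 2d950f8, 417f50b, 4f92805, d5ac8dd, ea5ee73}.
That is 6 commits.

6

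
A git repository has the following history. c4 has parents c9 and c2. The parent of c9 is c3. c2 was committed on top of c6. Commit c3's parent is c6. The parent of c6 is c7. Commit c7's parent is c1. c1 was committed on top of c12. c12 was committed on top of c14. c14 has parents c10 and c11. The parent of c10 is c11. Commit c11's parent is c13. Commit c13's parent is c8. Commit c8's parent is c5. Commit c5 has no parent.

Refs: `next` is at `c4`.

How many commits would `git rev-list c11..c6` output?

6

Reachable from c6: {c1, c10, c11, c12, c13, c14, c5, c6, c7, c8}.
Reachable from c11: {c11, c13, c5, c8}.
In c6's history but not c11's: {c1, c10, c12, c14, c6, c7} — 6 commits.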